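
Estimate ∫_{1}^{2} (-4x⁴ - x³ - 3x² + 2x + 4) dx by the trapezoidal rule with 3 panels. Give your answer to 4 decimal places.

-29.7243

h = (2 − 1)/3 = 0.333333.
Nodes x₀,…,x₃ = 1, 1.333333, 1.666667, 2.
f(x) = -4x⁴ - x³ - 3x² + 2x + 4: f₀=-2, f₁=-13.679012, f₂=-36.493827, f₃=-76.
(h/2)·[f₀ + 2f₁ + 2f₂ + f₃] = 0.166667·(-178.345679) = -29.7243.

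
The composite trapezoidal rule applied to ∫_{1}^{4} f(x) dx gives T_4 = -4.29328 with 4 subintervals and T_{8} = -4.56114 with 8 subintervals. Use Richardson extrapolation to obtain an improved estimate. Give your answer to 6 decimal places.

-4.650427

R = (4·T_{8} − T_4) / 3 = (4·(-4.56114) − (-4.29328))/3 = (-13.95128)/3 = -4.650427.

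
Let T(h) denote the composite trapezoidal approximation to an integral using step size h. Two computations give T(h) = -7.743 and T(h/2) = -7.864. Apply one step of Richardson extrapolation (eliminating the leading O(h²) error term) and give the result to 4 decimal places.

-7.9043

R = (4·T(h/2) − T(h)) / 3 = (4·(-7.864) − (-7.743))/3 = (-23.713)/3 = -7.9043.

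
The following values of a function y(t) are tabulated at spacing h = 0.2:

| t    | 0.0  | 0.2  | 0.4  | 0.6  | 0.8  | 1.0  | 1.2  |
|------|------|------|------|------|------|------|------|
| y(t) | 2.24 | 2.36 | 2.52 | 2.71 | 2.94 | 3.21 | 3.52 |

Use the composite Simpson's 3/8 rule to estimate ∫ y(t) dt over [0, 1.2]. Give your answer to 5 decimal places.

h = 0.2, n = 6.
(3h/8)·[y₀ + 3y₁ + 3y₂ + 2y₃ + 3y₄ + 3y₅ + y₆] = 0.075·(44.27) = 3.32025.

3.32025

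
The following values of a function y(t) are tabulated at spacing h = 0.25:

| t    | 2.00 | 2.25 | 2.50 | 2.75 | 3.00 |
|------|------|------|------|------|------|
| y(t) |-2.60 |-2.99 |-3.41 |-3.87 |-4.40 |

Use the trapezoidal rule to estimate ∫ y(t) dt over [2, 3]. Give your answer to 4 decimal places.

h = 0.25, n = 4.
(h/2)·[y₀ + 2y₁ + 2y₂ + 2y₃ + y₄] = 0.125·(-27.54) = -3.4425.

-3.4425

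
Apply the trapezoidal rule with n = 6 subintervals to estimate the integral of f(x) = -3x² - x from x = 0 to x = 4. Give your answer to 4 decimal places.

h = (4 − 0)/6 = 0.666667.
Nodes x₀,…,x₆ = 0, 0.666667, 1.333333, 2, 2.666667, 3.333333, 4.
f(x) = -3x² - x: f₀=0, f₁=-2, f₂=-6.666667, f₃=-14, f₄=-24, f₅=-36.666667, f₆=-52.
(h/2)·[f₀ + 2f₁ + 2f₂ + 2f₃ + 2f₄ + 2f₅ + f₆] = 0.333333·(-218.666667) = -72.8889.

-72.8889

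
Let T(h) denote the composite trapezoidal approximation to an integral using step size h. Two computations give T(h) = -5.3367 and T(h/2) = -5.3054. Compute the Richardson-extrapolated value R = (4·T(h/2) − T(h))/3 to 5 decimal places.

R = (4·T(h/2) − T(h)) / 3 = (4·(-5.3054) − (-5.3367))/3 = (-15.8849)/3 = -5.29497.

-5.29497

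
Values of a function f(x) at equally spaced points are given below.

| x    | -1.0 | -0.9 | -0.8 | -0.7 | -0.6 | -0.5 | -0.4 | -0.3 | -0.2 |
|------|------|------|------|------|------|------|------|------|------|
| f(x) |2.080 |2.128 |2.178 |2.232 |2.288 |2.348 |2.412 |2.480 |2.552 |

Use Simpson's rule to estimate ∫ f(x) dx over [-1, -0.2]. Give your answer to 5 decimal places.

h = 0.1, n = 8.
(h/3)·[y₀ + 4y₁ + 2y₂ + 4y₃ + 2y₄ + 4y₅ + 2y₆ + 4y₇ + y₈] = 0.033333·(55.140) = 1.83800.

1.83800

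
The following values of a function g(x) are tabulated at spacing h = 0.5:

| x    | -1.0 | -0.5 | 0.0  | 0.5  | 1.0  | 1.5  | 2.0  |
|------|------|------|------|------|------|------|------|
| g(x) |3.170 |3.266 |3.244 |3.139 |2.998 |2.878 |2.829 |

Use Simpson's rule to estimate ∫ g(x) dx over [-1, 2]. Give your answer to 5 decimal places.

9.26917

h = 0.5, n = 6.
(h/3)·[y₀ + 4y₁ + 2y₂ + 4y₃ + 2y₄ + 4y₅ + y₆] = 0.166667·(55.615) = 9.26917.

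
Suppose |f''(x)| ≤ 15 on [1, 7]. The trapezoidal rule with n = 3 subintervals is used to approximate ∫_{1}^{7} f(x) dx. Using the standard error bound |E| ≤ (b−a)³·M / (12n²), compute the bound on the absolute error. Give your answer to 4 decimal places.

|E| ≤ (6)³·15 / (12·3²) = 3240/108 = 30.0000.

30.0000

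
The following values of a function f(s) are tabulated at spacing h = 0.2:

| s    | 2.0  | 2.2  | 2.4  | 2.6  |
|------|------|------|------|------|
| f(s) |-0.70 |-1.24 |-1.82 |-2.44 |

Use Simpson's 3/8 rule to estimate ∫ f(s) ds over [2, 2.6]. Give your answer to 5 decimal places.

-0.92400

h = 0.2, n = 3.
(3h/8)·[y₀ + 3y₁ + 3y₂ + y₃] = 0.075·(-12.32) = -0.92400.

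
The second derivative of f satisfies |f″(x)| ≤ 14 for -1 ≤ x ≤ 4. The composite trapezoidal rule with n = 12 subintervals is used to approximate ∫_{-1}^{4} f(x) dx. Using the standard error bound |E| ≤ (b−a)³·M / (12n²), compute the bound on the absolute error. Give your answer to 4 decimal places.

1.0127

|E| ≤ (5)³·14 / (12·12²) = 1750/1728 = 1.0127.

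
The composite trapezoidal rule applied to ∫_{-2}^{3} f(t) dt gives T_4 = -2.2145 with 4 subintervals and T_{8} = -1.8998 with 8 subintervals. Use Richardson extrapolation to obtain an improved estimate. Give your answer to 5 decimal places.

R = (4·T_{8} − T_4) / 3 = (4·(-1.8998) − (-2.2145))/3 = (-5.3847)/3 = -1.79490.

-1.79490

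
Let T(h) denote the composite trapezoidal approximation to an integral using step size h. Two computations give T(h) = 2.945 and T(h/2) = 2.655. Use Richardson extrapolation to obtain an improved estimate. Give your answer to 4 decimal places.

R = (4·T(h/2) − T(h)) / 3 = (4·2.655 − 2.945)/3 = (7.675)/3 = 2.5583.

2.5583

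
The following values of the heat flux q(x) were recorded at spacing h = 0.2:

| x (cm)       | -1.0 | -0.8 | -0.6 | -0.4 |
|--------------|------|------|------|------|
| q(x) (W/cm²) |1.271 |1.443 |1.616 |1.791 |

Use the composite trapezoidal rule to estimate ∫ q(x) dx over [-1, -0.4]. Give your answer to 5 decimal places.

0.91800

h = 0.2, n = 3.
(h/2)·[y₀ + 2y₁ + 2y₂ + y₃] = 0.1·(9.180) = 0.91800.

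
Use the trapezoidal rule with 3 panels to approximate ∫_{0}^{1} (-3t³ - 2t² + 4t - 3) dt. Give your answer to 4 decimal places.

h = (1 − 0)/3 = 0.333333.
Nodes t₀,…,t₃ = 0, 0.333333, 0.666667, 1.
f(t) = -3t³ - 2t² + 4t - 3: f₀=-3, f₁=-2, f₂=-2.111111, f₃=-4.
(h/2)·[f₀ + 2f₁ + 2f₂ + f₃] = 0.166667·(-15.222222) = -2.5370.

-2.5370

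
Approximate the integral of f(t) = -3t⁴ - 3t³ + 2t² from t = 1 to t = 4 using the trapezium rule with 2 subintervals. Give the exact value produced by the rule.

h = (4 − 1)/2 = 1.5.
Nodes t₀,…,t₂ = 1, 2.5, 4.
f(t) = -3t⁴ - 3t³ + 2t²: f₀=-4, f₁=-151.5625, f₂=-928.
(h/2)·[f₀ + 2f₁ + f₂] = 0.75·(-1235.125) = -926.34375.

-926.34375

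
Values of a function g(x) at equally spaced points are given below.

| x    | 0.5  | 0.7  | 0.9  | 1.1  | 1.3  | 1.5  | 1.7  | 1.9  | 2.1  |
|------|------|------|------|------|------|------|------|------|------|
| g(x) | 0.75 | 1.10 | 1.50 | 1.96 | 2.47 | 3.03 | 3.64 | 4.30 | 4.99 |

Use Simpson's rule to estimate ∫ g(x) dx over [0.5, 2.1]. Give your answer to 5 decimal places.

h = 0.2, n = 8.
(h/3)·[y₀ + 4y₁ + 2y₂ + 4y₃ + 2y₄ + 4y₅ + 2y₆ + 4y₇ + y₈] = 0.066667·(62.52) = 4.16800.

4.16800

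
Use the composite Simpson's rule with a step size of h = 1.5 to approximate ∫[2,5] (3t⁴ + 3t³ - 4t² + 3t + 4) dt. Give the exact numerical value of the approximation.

h = (5 − 2)/2 = 1.5.
Nodes t₀,…,t₂ = 2, 3.5, 5.
f(t) = 3t⁴ + 3t³ - 4t² + 3t + 4: f₀=66, f₁=544.3125, f₂=2169.
(h/3)·[f₀ + 4f₁ + f₂] = 0.5·(4412.25) = 2206.125.

2206.125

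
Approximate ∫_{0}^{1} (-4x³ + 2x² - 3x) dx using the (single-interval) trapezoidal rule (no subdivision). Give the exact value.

T = (b−a)/2 · [f(0) + f(1)] = 0.5·[0 + (-5)] = -2.5.

-2.5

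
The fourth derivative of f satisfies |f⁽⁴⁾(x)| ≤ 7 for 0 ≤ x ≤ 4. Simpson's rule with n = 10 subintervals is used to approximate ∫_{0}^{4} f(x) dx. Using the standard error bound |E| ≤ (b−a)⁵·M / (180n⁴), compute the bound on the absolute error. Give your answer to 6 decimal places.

0.003982

|E| ≤ (4)⁵·7 / (180·10⁴) = 7168/1800000 = 0.003982.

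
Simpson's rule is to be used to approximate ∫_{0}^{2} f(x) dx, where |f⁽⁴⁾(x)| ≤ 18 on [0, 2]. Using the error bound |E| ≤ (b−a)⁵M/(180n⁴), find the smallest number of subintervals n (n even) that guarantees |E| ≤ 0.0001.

Need 576/(180n⁴) ≤ 0.0001.
n⁴ ≥ 576/(180·0.0001) = 32000 ⇒ n ≥ 13.3748, so the smallest even n is 14. (n must be even for Simpson's rule.)

14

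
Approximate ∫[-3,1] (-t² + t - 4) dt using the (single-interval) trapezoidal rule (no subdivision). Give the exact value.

-40

T = (b−a)/2 · [f(-3) + f(1)] = 2·[(-16) + (-4)] = -40.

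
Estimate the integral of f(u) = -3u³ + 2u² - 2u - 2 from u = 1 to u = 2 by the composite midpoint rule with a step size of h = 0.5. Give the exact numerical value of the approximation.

h = (2 − 1)/2 = 0.5.
Midpoints m₁,…,m₂ = 1.25, 1.75.
f(m₁)=-7.234375, f(m₂)=-15.453125.
h·[f(m₁) + f(m₂)] = 0.5·(-22.6875) = -11.34375.

-11.34375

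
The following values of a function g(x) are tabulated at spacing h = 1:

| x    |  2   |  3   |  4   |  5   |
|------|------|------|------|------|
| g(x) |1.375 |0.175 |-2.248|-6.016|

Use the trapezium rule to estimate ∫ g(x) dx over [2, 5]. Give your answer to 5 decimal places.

h = 1, n = 3.
(h/2)·[y₀ + 2y₁ + 2y₂ + y₃] = 0.5·(-8.787) = -4.39350.

-4.39350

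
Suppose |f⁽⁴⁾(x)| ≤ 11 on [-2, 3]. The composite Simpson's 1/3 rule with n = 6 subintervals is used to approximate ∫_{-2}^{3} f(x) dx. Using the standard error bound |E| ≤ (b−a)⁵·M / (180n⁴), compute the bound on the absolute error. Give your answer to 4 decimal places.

|E| ≤ (5)⁵·11 / (180·6⁴) = 34375/233280 = 0.1474.

0.1474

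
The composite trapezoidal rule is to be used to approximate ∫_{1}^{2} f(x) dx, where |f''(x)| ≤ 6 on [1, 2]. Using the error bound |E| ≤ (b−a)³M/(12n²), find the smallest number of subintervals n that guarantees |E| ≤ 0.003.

Need 6/(12n²) ≤ 0.003.
n² ≥ 6/(12·0.003) = 166.667 ⇒ n ≥ 12.9099, so the smallest n is 13.

13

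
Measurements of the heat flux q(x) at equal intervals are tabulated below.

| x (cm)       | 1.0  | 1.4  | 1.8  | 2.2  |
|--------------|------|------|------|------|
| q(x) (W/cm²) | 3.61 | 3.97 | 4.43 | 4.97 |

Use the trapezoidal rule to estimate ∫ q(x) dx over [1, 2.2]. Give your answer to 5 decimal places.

h = 0.4, n = 3.
(h/2)·[y₀ + 2y₁ + 2y₂ + y₃] = 0.2·(25.38) = 5.07600.

5.07600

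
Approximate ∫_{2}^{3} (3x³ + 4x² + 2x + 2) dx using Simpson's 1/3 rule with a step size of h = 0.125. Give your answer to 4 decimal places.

81.0833

h = (3 − 2)/8 = 0.125.
Nodes x₀,…,x₈ = 2, 2.125, 2.25, 2.375, 2.5, 2.625, 2.75, 2.875, 3.
f(x) = 3x³ + 4x² + 2x + 2: f₀=46, f₁=53.099609375, f₂=60.921875, f₃=69.501953125, f₄=78.875, f₅=89.076171875, f₆=100.140625, f₇=112.103515625, f₈=125.
(h/3)·[f₀ + 4f₁ + 2f₂ + 4f₃ + 2f₄ + 4f₅ + 2f₆ + 4f₇ + f₈] = 0.041667·(1946) = 81.0833.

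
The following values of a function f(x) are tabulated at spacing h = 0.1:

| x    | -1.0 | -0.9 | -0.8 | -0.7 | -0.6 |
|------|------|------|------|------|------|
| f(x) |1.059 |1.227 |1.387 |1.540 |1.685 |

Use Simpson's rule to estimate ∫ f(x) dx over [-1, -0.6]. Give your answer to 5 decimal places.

0.55287

h = 0.1, n = 4.
(h/3)·[y₀ + 4y₁ + 2y₂ + 4y₃ + y₄] = 0.033333·(16.586) = 0.55287.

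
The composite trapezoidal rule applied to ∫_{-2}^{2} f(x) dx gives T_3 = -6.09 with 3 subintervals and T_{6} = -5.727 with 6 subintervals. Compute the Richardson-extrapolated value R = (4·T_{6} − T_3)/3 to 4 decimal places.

R = (4·T_{6} − T_3) / 3 = (4·(-5.727) − (-6.09))/3 = (-16.818)/3 = -5.6060.

-5.6060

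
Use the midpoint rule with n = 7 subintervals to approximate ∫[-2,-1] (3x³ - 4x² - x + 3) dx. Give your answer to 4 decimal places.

h = (-1 − (-2))/7 = 0.142857.
Midpoints m₁,…,m₇ = -1.928571, -1.785714, -1.642857, -1.5, -1.357143, -1.214286, -1.071429.
f(m₁)=-31.468294, f(m₂)=-25.052114, f(m₃)=-19.455175, f(m₄)=-14.625, f(m₅)=-10.509111, f(m₆)=-7.055029, f(m₇)=-4.210277.
h·[f(m₁) + f(m₂) + f(m₃) + f(m₄) + f(m₅) + f(m₆) + f(m₇)] = 0.142857·(-112.375) = -16.0536.

-16.0536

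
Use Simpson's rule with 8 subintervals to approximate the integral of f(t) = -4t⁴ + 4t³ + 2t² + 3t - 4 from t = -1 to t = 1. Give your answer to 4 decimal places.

-8.2708

h = (1 − (-1))/8 = 0.25.
Nodes t₀,…,t₈ = -1, -0.75, -0.5, -0.25, 0, 0.25, 0.5, 0.75, 1.
f(t) = -4t⁴ + 4t³ + 2t² + 3t - 4: f₀=-13, f₁=-8.078125, f₂=-5.75, f₃=-4.703125, f₄=-4, f₅=-3.078125, f₆=-1.75, f₇=-0.203125, f₈=1.
(h/3)·[f₀ + 4f₁ + 2f₂ + 4f₃ + 2f₄ + 4f₅ + 2f₆ + 4f₇ + f₈] = 0.083333·(-99.25) = -8.2708.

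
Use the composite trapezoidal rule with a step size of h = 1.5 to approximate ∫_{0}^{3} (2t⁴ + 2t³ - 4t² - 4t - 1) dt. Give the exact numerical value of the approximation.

h = (3 − 0)/2 = 1.5.
Nodes t₀,…,t₂ = 0, 1.5, 3.
f(t) = 2t⁴ + 2t³ - 4t² - 4t - 1: f₀=-1, f₁=0.875, f₂=167.
(h/2)·[f₀ + 2f₁ + f₂] = 0.75·(167.75) = 125.8125.

125.8125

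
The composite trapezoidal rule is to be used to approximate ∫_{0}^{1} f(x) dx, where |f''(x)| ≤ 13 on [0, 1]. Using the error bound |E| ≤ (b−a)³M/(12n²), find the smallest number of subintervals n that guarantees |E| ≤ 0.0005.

Need 13/(12n²) ≤ 0.0005.
n² ≥ 13/(12·0.0005) = 2166.67 ⇒ n ≥ 46.5475, so the smallest n is 47.

47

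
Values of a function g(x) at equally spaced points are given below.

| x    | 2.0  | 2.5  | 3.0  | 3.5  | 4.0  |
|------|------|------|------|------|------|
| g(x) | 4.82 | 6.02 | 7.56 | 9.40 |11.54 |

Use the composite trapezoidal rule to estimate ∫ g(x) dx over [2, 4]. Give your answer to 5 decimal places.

15.58000

h = 0.5, n = 4.
(h/2)·[y₀ + 2y₁ + 2y₂ + 2y₃ + y₄] = 0.25·(62.32) = 15.58000.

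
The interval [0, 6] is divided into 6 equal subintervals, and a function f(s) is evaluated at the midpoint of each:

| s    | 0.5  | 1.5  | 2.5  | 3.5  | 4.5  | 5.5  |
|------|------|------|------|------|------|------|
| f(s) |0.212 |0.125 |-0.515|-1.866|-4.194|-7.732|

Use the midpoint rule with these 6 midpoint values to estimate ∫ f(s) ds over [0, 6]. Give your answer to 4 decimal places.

-13.9700

h = 1, n = 6.
h·[y(m₁) + y(m₂) + y(m₃) + y(m₄) + y(m₅) + y(m₆)] = 1·(-13.970) = -13.9700.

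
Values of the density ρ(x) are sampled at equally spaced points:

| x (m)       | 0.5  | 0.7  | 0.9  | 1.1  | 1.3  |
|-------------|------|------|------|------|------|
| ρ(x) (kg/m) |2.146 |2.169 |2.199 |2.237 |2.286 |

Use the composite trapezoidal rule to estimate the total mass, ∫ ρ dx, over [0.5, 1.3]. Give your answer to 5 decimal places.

1.76420

h = 0.2, n = 4.
(h/2)·[y₀ + 2y₁ + 2y₂ + 2y₃ + y₄] = 0.1·(17.642) = 1.76420.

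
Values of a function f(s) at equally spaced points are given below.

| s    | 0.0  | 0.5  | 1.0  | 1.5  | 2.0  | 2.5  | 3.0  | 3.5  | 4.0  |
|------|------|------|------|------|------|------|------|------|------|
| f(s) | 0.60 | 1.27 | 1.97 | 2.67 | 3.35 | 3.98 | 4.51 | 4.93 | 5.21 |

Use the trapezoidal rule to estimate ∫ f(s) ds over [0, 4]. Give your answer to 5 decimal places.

h = 0.5, n = 8.
(h/2)·[y₀ + 2y₁ + 2y₂ + 2y₃ + 2y₄ + 2y₅ + 2y₆ + 2y₇ + y₈] = 0.25·(51.17) = 12.79250.

12.79250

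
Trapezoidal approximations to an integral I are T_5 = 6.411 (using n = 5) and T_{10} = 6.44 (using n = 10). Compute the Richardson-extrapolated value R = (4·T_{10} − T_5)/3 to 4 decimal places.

6.4497

R = (4·T_{10} − T_5) / 3 = (4·6.44 − 6.411)/3 = (19.349)/3 = 6.4497.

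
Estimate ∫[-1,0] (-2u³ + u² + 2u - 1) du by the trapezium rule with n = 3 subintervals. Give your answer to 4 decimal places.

-1.0926

h = (0 − (-1))/3 = 0.333333.
Nodes u₀,…,u₃ = -1, -0.666667, -0.333333, 0.
f(u) = -2u³ + u² + 2u - 1: f₀=0, f₁=-1.296296, f₂=-1.481481, f₃=-1.
(h/2)·[f₀ + 2f₁ + 2f₂ + f₃] = 0.166667·(-6.555556) = -1.0926.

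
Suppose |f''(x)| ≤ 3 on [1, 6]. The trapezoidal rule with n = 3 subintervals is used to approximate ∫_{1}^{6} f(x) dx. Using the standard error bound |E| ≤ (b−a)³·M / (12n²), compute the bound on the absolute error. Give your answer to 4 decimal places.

|E| ≤ (5)³·3 / (12·3²) = 375/108 = 3.4722.

3.4722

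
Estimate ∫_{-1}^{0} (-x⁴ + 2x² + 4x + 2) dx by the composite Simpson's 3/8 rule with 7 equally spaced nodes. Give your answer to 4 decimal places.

h = (0 − (-1))/6 = 0.166667.
Nodes x₀,…,x₆ = -1, -0.833333, -0.666667, -0.5, -0.333333, -0.166667, 0.
f(x) = -x⁴ + 2x² + 4x + 2: f₀=-1, f₁=-0.426698, f₂=0.024691, f₃=0.4375, f₄=0.876543, f₅=1.388117, f₆=2.
(3h/8)·[f₀ + 3f₁ + 3f₂ + 2f₃ + 3f₄ + 3f₅ + f₆] = 0.0625·(7.462963) = 0.4664.

0.4664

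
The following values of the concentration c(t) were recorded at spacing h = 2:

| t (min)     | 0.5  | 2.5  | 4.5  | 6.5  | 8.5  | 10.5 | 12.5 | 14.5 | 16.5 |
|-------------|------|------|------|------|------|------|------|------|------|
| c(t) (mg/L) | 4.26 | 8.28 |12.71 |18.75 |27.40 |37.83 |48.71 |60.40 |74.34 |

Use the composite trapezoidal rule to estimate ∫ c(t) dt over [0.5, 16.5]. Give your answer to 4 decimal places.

506.7600

h = 2, n = 8.
(h/2)·[y₀ + 2y₁ + 2y₂ + 2y₃ + 2y₄ + 2y₅ + 2y₆ + 2y₇ + y₈] = 1·(506.76) = 506.7600.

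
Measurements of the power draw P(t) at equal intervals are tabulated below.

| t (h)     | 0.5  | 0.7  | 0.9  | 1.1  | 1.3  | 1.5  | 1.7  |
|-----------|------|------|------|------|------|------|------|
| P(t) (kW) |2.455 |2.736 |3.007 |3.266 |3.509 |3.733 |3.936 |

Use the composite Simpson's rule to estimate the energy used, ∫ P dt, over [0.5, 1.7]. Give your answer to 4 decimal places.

3.8909

h = 0.2, n = 6.
(h/3)·[y₀ + 4y₁ + 2y₂ + 4y₃ + 2y₄ + 4y₅ + y₆] = 0.066667·(58.363) = 3.8909.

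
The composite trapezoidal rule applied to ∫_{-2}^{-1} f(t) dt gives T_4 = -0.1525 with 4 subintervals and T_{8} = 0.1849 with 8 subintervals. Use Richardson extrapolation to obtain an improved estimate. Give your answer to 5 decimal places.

R = (4·T_{8} − T_4) / 3 = (4·0.1849 − (-0.1525))/3 = (0.8921)/3 = 0.29737.

0.29737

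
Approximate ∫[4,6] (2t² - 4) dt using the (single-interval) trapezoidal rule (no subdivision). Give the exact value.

96

T = (b−a)/2 · [f(4) + f(6)] = 1·[28 + 68] = 96.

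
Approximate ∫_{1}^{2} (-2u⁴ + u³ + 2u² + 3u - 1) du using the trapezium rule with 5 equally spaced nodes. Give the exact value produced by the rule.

h = (2 − 1)/4 = 0.25.
Nodes u₀,…,u₄ = 1, 1.25, 1.5, 1.75, 2.
f(u) = -2u⁴ + u³ + 2u² + 3u - 1: f₀=3, f₁=2.9453125, f₂=1.25, f₃=-3.0234375, f₄=-11.
(h/2)·[f₀ + 2f₁ + 2f₂ + 2f₃ + f₄] = 0.125·(-5.65625) = -0.70703125.

-0.70703125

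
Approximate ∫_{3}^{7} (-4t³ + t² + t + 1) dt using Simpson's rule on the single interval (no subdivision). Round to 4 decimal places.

S = (b−a)/6 · [f(3) + 4f(5) + f(7)] = 0.666667·[(-95) + 4·(-469) + (-1315)] = -2190.6667.

-2190.6667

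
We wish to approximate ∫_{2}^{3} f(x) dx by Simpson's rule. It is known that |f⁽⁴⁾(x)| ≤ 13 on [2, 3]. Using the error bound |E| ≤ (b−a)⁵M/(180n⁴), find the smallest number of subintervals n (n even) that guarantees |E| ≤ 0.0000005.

20

Need 13/(180n⁴) ≤ 0.0000005.
n⁴ ≥ 13/(180·0.0000005) = 144444 ⇒ n ≥ 19.4951, so the smallest even n is 20. (n must be even for Simpson's rule.)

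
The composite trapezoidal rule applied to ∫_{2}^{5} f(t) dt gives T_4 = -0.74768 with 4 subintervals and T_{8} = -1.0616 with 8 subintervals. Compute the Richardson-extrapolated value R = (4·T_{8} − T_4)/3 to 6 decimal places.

R = (4·T_{8} − T_4) / 3 = (4·(-1.0616) − (-0.74768))/3 = (-3.49872)/3 = -1.166240.

-1.166240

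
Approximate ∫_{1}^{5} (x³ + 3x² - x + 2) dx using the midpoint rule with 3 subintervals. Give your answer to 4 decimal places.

268.8889

h = (5 − 1)/3 = 1.333333.
Midpoints m₁,…,m₃ = 1.666667, 3, 4.333333.
f(m₁)=13.296296, f(m₂)=53, f(m₃)=135.370370.
h·[f(m₁) + f(m₂) + f(m₃)] = 1.333333·(201.666667) = 268.8889.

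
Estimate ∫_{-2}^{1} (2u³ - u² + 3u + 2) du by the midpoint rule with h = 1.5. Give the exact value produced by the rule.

h = (1 − (-2))/2 = 1.5.
Midpoints m₁,…,m₂ = -1.25, 0.25.
f(m₁)=-7.21875, f(m₂)=2.71875.
h·[f(m₁) + f(m₂)] = 1.5·(-4.5) = -6.75.

-6.75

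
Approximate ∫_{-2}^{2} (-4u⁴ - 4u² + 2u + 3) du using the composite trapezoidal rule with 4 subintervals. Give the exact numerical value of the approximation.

-84

h = (2 − (-2))/4 = 1.
Nodes u₀,…,u₄ = -2, -1, 0, 1, 2.
f(u) = -4u⁴ - 4u² + 2u + 3: f₀=-81, f₁=-7, f₂=3, f₃=-3, f₄=-73.
(h/2)·[f₀ + 2f₁ + 2f₂ + 2f₃ + f₄] = 0.5·(-168) = -84.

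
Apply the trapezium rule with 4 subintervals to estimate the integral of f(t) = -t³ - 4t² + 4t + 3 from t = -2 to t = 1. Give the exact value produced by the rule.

h = (1 − (-2))/4 = 0.75.
Nodes t₀,…,t₄ = -2, -1.25, -0.5, 0.25, 1.
f(t) = -t³ - 4t² + 4t + 3: f₀=-13, f₁=-6.296875, f₂=0.125, f₃=3.734375, f₄=2.
(h/2)·[f₀ + 2f₁ + 2f₂ + 2f₃ + f₄] = 0.375·(-15.875) = -5.953125.

-5.953125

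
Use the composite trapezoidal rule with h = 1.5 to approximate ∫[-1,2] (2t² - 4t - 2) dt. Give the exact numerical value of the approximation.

-3.75

h = (2 − (-1))/2 = 1.5.
Nodes t₀,…,t₂ = -1, 0.5, 2.
f(t) = 2t² - 4t - 2: f₀=4, f₁=-3.5, f₂=-2.
(h/2)·[f₀ + 2f₁ + f₂] = 0.75·(-5) = -3.75.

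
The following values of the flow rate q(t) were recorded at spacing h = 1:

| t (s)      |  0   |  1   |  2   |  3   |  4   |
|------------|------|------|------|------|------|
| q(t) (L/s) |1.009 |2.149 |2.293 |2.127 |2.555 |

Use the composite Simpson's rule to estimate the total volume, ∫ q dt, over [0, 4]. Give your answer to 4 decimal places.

h = 1, n = 4.
(h/3)·[y₀ + 4y₁ + 2y₂ + 4y₃ + y₄] = 0.333333·(25.254) = 8.4180.

8.4180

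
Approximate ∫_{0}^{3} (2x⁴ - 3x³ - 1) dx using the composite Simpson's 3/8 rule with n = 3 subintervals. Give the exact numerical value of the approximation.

35.25

h = (3 − 0)/3 = 1.
Nodes x₀,…,x₃ = 0, 1, 2, 3.
f(x) = 2x⁴ - 3x³ - 1: f₀=-1, f₁=-2, f₂=7, f₃=80.
(3h/8)·[f₀ + 3f₁ + 3f₂ + f₃] = 0.375·(94) = 35.25.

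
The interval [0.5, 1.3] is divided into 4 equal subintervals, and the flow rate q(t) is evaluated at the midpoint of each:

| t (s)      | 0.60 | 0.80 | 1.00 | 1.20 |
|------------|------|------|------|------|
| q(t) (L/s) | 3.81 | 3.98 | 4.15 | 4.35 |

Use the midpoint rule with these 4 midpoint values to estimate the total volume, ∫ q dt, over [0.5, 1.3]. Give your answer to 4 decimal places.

h = 0.2, n = 4.
h·[y(m₁) + y(m₂) + y(m₃) + y(m₄)] = 0.2·(16.29) = 3.2580.

3.2580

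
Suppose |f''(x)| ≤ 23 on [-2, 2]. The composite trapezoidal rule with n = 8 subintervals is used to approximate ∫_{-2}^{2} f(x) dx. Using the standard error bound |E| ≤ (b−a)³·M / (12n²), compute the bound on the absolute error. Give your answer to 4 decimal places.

|E| ≤ (4)³·23 / (12·8²) = 1472/768 = 1.9167.

1.9167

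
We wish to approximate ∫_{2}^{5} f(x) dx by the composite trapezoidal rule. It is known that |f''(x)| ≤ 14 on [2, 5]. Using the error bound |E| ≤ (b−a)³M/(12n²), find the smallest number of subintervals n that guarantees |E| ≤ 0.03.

33

Need 378/(12n²) ≤ 0.03.
n² ≥ 378/(12·0.03) = 1050 ⇒ n ≥ 32.4037, so the smallest n is 33.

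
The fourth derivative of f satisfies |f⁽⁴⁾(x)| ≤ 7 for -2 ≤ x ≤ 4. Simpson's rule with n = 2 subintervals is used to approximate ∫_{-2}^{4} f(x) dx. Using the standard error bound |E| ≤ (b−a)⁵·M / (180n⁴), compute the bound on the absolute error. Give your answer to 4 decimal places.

|E| ≤ (6)⁵·7 / (180·2⁴) = 54432/2880 = 18.9000.

18.9000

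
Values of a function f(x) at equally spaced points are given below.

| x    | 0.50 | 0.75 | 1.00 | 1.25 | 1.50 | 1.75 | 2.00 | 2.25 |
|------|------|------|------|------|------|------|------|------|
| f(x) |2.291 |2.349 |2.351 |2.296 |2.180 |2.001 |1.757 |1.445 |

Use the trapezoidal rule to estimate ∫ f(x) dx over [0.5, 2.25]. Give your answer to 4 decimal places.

3.7005

h = 0.25, n = 7.
(h/2)·[y₀ + 2y₁ + 2y₂ + 2y₃ + 2y₄ + 2y₅ + 2y₆ + y₇] = 0.125·(29.604) = 3.7005.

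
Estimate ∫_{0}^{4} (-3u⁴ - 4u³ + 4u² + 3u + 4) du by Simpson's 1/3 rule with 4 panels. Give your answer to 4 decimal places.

-746.6667

h = (4 − 0)/4 = 1.
Nodes u₀,…,u₄ = 0, 1, 2, 3, 4.
f(u) = -3u⁴ - 4u³ + 4u² + 3u + 4: f₀=4, f₁=4, f₂=-54, f₃=-302, f₄=-944.
(h/3)·[f₀ + 4f₁ + 2f₂ + 4f₃ + f₄] = 0.333333·(-2240) = -746.6667.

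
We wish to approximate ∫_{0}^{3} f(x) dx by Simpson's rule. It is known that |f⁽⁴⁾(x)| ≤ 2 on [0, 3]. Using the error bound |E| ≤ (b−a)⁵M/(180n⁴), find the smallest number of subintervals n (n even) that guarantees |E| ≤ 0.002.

8

Need 486/(180n⁴) ≤ 0.002.
n⁴ ≥ 486/(180·0.002) = 1350 ⇒ n ≥ 6.0615, so the smallest even n is 8. (n must be even for Simpson's rule.)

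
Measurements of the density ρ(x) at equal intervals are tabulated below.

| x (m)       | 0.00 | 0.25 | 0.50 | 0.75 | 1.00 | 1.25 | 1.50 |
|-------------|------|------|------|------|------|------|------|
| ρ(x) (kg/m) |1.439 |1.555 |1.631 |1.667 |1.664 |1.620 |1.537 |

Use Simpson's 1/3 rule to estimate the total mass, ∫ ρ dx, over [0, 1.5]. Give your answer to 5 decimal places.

h = 0.25, n = 6.
(h/3)·[y₀ + 4y₁ + 2y₂ + 4y₃ + 2y₄ + 4y₅ + y₆] = 0.083333·(28.934) = 2.41117.

2.41117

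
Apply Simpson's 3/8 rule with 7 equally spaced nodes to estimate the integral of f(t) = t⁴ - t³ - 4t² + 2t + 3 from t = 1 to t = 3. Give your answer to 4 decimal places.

7.7407

h = (3 − 1)/6 = 0.333333.
Nodes t₀,…,t₆ = 1, 1.333333, 1.666667, 2, 2.333333, 2.666667, 3.
f(t) = t⁴ - t³ - 4t² + 2t + 3: f₀=1, f₁=-0.654321, f₂=-1.691358, f₃=-1, f₄=2.827160, f₅=11.493827, f₆=27.
(3h/8)·[f₀ + 3f₁ + 3f₂ + 2f₃ + 3f₄ + 3f₅ + f₆] = 0.125·(61.925926) = 7.7407.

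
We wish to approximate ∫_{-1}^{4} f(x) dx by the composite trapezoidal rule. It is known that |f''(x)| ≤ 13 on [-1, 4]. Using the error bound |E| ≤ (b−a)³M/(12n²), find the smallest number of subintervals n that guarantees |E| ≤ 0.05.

53

Need 1625/(12n²) ≤ 0.05.
n² ≥ 1625/(12·0.05) = 2708.33 ⇒ n ≥ 52.0416, so the smallest n is 53.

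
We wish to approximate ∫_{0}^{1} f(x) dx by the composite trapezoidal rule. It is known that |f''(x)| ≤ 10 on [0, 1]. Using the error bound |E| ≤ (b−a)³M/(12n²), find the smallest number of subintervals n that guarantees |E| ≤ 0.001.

29

Need 10/(12n²) ≤ 0.001.
n² ≥ 10/(12·0.001) = 833.333 ⇒ n ≥ 28.8675, so the smallest n is 29.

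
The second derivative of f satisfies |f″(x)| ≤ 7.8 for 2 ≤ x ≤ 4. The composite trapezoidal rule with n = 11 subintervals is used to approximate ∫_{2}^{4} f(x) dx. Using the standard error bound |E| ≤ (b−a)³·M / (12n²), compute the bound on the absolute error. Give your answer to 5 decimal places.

0.04298

|E| ≤ (2)³·7.8 / (12·11²) = 62.4/1452 = 0.04298.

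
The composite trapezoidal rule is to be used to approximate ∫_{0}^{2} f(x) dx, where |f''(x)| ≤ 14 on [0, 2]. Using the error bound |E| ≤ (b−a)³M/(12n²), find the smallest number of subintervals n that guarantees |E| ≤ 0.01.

31

Need 112/(12n²) ≤ 0.01.
n² ≥ 112/(12·0.01) = 933.333 ⇒ n ≥ 30.5505, so the smallest n is 31.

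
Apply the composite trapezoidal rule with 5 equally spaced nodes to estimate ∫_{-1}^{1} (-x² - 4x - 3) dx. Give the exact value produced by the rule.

-6.75

h = (1 − (-1))/4 = 0.5.
Nodes x₀,…,x₄ = -1, -0.5, 0, 0.5, 1.
f(x) = -x² - 4x - 3: f₀=0, f₁=-1.25, f₂=-3, f₃=-5.25, f₄=-8.
(h/2)·[f₀ + 2f₁ + 2f₂ + 2f₃ + f₄] = 0.25·(-27) = -6.75.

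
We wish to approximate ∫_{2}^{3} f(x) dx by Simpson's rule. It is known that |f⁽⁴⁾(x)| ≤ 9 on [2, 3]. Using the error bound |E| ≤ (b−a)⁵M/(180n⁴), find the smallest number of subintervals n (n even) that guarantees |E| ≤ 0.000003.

Need 9/(180n⁴) ≤ 0.000003.
n⁴ ≥ 9/(180·0.000003) = 16666.7 ⇒ n ≥ 11.3622, so the smallest even n is 12. (n must be even for Simpson's rule.)

12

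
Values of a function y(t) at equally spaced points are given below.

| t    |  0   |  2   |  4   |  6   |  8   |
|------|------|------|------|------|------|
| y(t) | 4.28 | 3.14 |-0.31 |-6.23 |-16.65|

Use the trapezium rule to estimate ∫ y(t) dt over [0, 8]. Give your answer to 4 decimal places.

h = 2, n = 4.
(h/2)·[y₀ + 2y₁ + 2y₂ + 2y₃ + y₄] = 1·(-19.17) = -19.1700.

-19.1700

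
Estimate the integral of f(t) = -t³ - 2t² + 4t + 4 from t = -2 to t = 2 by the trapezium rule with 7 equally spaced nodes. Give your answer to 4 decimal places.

h = (2 − (-2))/6 = 0.666667.
Nodes t₀,…,t₆ = -2, -1.333333, -0.666667, 0, 0.666667, 1.333333, 2.
f(t) = -t³ - 2t² + 4t + 4: f₀=-4, f₁=-2.518519, f₂=0.740741, f₃=4, f₄=5.481481, f₅=3.407407, f₆=-4.
(h/2)·[f₀ + 2f₁ + 2f₂ + 2f₃ + 2f₄ + 2f₅ + f₆] = 0.333333·(14.222222) = 4.7407.

4.7407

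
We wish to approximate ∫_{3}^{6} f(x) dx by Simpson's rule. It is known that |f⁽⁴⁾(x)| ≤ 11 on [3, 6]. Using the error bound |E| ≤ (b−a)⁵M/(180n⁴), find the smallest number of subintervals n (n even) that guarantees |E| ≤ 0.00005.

24

Need 2673/(180n⁴) ≤ 0.00005.
n⁴ ≥ 2673/(180·0.00005) = 297000 ⇒ n ≥ 23.3447, so the smallest even n is 24. (n must be even for Simpson's rule.)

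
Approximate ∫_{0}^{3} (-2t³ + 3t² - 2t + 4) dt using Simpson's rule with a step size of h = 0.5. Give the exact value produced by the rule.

h = (3 − 0)/6 = 0.5.
Nodes t₀,…,t₆ = 0, 0.5, 1, 1.5, 2, 2.5, 3.
f(t) = -2t³ + 3t² - 2t + 4: f₀=4, f₁=3.5, f₂=3, f₃=1, f₄=-4, f₅=-13.5, f₆=-29.
(h/3)·[f₀ + 4f₁ + 2f₂ + 4f₃ + 2f₄ + 4f₅ + f₆] = 0.166667·(-63) = -10.5.

-10.5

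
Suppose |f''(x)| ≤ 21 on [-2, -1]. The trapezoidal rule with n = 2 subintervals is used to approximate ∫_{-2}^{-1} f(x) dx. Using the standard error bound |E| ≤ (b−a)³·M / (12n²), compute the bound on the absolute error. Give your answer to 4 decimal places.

|E| ≤ (1)³·21 / (12·2²) = 21/48 = 0.4375.

0.4375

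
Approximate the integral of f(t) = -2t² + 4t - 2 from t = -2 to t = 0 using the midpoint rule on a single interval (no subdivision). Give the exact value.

M = (b−a)·f(-1) = 2·(-8) = -16.

-16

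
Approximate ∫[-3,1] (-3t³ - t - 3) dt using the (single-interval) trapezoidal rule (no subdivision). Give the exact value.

T = (b−a)/2 · [f(-3) + f(1)] = 2·[81 + (-7)] = 148.

148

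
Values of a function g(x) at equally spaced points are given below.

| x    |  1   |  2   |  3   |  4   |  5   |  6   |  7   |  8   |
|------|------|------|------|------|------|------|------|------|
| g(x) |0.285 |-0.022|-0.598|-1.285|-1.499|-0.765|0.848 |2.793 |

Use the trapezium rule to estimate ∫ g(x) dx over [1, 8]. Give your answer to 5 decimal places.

-1.78200

h = 1, n = 7.
(h/2)·[y₀ + 2y₁ + 2y₂ + 2y₃ + 2y₄ + 2y₅ + 2y₆ + y₇] = 0.5·(-3.564) = -1.78200.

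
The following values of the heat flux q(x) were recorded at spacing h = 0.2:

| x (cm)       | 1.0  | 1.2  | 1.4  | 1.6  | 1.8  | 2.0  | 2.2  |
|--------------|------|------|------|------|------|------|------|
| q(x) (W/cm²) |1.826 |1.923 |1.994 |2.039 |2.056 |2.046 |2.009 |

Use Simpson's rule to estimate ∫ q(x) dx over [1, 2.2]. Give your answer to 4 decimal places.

h = 0.2, n = 6.
(h/3)·[y₀ + 4y₁ + 2y₂ + 4y₃ + 2y₄ + 4y₅ + y₆] = 0.066667·(35.967) = 2.3978.

2.3978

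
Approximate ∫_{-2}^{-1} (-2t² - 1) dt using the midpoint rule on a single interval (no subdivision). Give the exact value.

-5.5

M = (b−a)·f(-1.5) = 1·(-5.5) = -5.5.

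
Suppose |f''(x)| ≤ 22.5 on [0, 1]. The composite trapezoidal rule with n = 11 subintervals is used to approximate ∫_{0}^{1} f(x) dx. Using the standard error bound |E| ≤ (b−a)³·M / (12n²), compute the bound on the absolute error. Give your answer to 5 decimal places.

|E| ≤ (1)³·22.5 / (12·11²) = 22.5/1452 = 0.01550.

0.01550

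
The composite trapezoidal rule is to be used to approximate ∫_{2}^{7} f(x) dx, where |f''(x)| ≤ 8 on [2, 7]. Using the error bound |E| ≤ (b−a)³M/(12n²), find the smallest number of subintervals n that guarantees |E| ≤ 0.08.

33

Need 1000/(12n²) ≤ 0.08.
n² ≥ 1000/(12·0.08) = 1041.67 ⇒ n ≥ 32.2749, so the smallest n is 33.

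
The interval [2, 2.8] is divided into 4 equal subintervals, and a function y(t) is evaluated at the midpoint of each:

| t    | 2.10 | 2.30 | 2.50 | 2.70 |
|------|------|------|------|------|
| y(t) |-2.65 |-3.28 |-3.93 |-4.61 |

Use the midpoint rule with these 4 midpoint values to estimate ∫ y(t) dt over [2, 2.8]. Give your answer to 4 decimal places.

-2.8940

h = 0.2, n = 4.
h·[y(m₁) + y(m₂) + y(m₃) + y(m₄)] = 0.2·(-14.47) = -2.8940.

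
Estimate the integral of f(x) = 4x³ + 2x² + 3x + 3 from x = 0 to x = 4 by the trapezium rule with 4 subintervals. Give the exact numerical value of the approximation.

h = (4 − 0)/4 = 1.
Nodes x₀,…,x₄ = 0, 1, 2, 3, 4.
f(x) = 4x³ + 2x² + 3x + 3: f₀=3, f₁=12, f₂=49, f₃=138, f₄=303.
(h/2)·[f₀ + 2f₁ + 2f₂ + 2f₃ + f₄] = 0.5·(704) = 352.

352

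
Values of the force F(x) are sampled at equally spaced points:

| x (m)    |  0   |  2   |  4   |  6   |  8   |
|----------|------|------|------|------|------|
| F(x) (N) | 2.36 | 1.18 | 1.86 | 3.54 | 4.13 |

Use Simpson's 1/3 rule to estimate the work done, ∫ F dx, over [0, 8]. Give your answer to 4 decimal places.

19.3933

h = 2, n = 4.
(h/3)·[y₀ + 4y₁ + 2y₂ + 4y₃ + y₄] = 0.666667·(29.09) = 19.3933.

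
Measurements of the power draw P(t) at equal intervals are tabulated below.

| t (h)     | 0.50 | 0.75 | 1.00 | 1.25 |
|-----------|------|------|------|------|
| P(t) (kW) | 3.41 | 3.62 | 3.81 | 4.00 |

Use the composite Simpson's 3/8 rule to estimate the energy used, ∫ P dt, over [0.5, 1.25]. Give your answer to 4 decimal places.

h = 0.25, n = 3.
(3h/8)·[y₀ + 3y₁ + 3y₂ + y₃] = 0.09375·(29.70) = 2.7844.

2.7844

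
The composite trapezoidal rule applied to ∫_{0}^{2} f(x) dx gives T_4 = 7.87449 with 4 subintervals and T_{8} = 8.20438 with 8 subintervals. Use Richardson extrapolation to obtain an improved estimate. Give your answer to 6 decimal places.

R = (4·T_{8} − T_4) / 3 = (4·8.20438 − 7.87449)/3 = (24.94303)/3 = 8.314343.

8.314343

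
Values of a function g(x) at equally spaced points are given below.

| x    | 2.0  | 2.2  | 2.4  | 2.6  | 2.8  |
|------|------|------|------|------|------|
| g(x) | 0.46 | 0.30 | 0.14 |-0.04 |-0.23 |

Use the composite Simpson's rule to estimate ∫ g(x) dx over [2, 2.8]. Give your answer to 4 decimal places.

0.1033

h = 0.2, n = 4.
(h/3)·[y₀ + 4y₁ + 2y₂ + 4y₃ + y₄] = 0.066667·(1.55) = 0.1033.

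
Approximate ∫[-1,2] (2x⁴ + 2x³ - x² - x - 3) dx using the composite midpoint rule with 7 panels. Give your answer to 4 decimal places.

h = (2 − (-1))/7 = 0.428571.
Midpoints m₁,…,m₇ = -0.785714, -0.357143, 0.071429, 0.5, 0.928571, 1.357143, 1.785714.
f(m₁)=-3.039515, f(m₂)=-2.828978, f(m₃)=-3.075750, f(m₄)=-3.375, f(m₅)=-1.702572, f(m₆)=5.585017, f(m₇)=23.750573.
h·[f(m₁) + f(m₂) + f(m₃) + f(m₄) + f(m₅) + f(m₆) + f(m₇)] = 0.428571·(15.313776) = 6.5630.

6.5630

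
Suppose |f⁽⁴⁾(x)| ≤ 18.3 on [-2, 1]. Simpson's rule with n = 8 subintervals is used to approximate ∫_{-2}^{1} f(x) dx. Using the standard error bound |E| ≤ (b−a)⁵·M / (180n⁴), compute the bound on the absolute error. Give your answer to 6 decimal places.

|E| ≤ (3)⁵·18.3 / (180·8⁴) = 4446.9/737280 = 0.006031.

0.006031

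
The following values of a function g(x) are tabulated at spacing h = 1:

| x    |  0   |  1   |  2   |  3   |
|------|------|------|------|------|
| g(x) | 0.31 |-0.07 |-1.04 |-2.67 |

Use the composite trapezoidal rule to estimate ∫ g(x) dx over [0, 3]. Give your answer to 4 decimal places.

-2.2900

h = 1, n = 3.
(h/2)·[y₀ + 2y₁ + 2y₂ + y₃] = 0.5·(-4.58) = -2.2900.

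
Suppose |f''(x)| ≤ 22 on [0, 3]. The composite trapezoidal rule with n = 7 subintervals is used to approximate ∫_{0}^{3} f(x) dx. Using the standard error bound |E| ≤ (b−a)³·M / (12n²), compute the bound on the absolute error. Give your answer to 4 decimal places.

1.0102

|E| ≤ (3)³·22 / (12·7²) = 594/588 = 1.0102.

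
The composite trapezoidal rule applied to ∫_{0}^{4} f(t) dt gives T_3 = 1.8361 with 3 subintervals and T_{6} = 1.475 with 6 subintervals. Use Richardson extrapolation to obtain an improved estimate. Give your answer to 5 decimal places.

R = (4·T_{6} − T_3) / 3 = (4·1.475 − 1.8361)/3 = (4.0639)/3 = 1.35463.

1.35463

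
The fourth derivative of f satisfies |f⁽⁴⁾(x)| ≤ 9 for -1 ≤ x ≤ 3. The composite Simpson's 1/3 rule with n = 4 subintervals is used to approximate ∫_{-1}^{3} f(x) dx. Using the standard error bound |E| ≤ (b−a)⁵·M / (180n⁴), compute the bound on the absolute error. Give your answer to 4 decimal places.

0.2000

|E| ≤ (4)⁵·9 / (180·4⁴) = 9216/46080 = 0.2000.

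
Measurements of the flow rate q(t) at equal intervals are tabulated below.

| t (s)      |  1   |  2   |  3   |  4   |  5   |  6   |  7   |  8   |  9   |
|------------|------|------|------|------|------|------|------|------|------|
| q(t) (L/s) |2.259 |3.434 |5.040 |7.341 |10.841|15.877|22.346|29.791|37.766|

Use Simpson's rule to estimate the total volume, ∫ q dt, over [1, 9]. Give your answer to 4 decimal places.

114.0837

h = 1, n = 8.
(h/3)·[y₀ + 4y₁ + 2y₂ + 4y₃ + 2y₄ + 4y₅ + 2y₆ + 4y₇ + y₈] = 0.333333·(342.251) = 114.0837.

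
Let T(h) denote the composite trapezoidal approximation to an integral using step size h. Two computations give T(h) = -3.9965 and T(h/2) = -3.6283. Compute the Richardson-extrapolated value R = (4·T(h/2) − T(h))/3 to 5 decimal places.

R = (4·T(h/2) − T(h)) / 3 = (4·(-3.6283) − (-3.9965))/3 = (-10.5167)/3 = -3.50557.

-3.50557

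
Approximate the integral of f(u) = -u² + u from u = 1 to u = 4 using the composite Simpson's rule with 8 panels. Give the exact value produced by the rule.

-13.5

h = (4 − 1)/8 = 0.375.
Nodes u₀,…,u₈ = 1, 1.375, 1.75, 2.125, 2.5, 2.875, 3.25, 3.625, 4.
f(u) = -u² + u: f₀=0, f₁=-0.515625, f₂=-1.3125, f₃=-2.390625, f₄=-3.75, f₅=-5.390625, f₆=-7.3125, f₇=-9.515625, f₈=-12.
(h/3)·[f₀ + 4f₁ + 2f₂ + 4f₃ + 2f₄ + 4f₅ + 2f₆ + 4f₇ + f₈] = 0.125·(-108) = -13.5.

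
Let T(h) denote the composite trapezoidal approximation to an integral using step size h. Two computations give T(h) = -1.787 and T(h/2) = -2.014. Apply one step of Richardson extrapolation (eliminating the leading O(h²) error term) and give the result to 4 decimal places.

-2.0897

R = (4·T(h/2) − T(h)) / 3 = (4·(-2.014) − (-1.787))/3 = (-6.269)/3 = -2.0897.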